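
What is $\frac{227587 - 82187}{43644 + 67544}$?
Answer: $\frac{36350}{27797} \approx 1.3077$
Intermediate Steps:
$\frac{227587 - 82187}{43644 + 67544} = \frac{145400}{111188} = 145400 \cdot \frac{1}{111188} = \frac{36350}{27797}$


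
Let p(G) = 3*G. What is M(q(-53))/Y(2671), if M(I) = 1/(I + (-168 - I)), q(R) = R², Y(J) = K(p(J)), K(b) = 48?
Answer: -1/8064 ≈ -0.00012401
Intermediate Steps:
Y(J) = 48
M(I) = -1/168 (M(I) = 1/(-168) = -1/168)
M(q(-53))/Y(2671) = -1/168/48 = -1/168*1/48 = -1/8064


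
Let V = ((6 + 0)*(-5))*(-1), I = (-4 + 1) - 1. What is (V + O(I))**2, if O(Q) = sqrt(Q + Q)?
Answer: 892 + 120*I*sqrt(2) ≈ 892.0 + 169.71*I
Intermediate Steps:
I = -4 (I = -3 - 1 = -4)
V = 30 (V = (6*(-5))*(-1) = -30*(-1) = 30)
O(Q) = sqrt(2)*sqrt(Q) (O(Q) = sqrt(2*Q) = sqrt(2)*sqrt(Q))
(V + O(I))**2 = (30 + sqrt(2)*sqrt(-4))**2 = (30 + sqrt(2)*(2*I))**2 = (30 + 2*I*sqrt(2))**2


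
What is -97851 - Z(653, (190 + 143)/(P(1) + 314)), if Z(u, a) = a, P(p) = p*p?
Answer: -3424822/35 ≈ -97852.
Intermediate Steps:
P(p) = p**2
-97851 - Z(653, (190 + 143)/(P(1) + 314)) = -97851 - (190 + 143)/(1**2 + 314) = -97851 - 333/(1 + 314) = -97851 - 333/315 = -97851 - 1*37/35 = -97851 - 37/35 = -3424822/35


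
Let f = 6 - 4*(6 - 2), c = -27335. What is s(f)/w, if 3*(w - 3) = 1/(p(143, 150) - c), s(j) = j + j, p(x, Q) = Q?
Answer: -824550/123683 ≈ -6.6666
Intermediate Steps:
f = -10 (f = 6 - 4*4 = 6 - 16 = -10)
s(j) = 2*j
w = 247366/82455 (w = 3 + 1/(3*(150 - 1*(-27335))) = 3 + 1/(3*(150 + 27335)) = 3 + (1/3)/27485 = 3 + (1/3)*(1/27485) = 3 + 1/82455 = 247366/82455 ≈ 3.0000)
s(f)/w = (2*(-10))/(247366/82455) = -20*82455/247366 = -824550/123683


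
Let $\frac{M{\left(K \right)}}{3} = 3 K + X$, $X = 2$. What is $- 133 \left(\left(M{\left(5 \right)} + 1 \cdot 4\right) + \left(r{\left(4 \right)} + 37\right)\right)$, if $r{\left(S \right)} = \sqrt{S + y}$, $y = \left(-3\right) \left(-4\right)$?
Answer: $-12768$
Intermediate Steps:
$M{\left(K \right)} = 6 + 9 K$ ($M{\left(K \right)} = 3 \left(3 K + 2\right) = 3 \left(2 + 3 K\right) = 6 + 9 K$)
$y = 12$
$r{\left(S \right)} = \sqrt{12 + S}$ ($r{\left(S \right)} = \sqrt{S + 12} = \sqrt{12 + S}$)
$- 133 \left(\left(M{\left(5 \right)} + 1 \cdot 4\right) + \left(r{\left(4 \right)} + 37\right)\right) = - 133 \left(\left(\left(6 + 9 \cdot 5\right) + 1 \cdot 4\right) + \left(\sqrt{12 + 4} + 37\right)\right) = - 133 \left(\left(\left(6 + 45\right) + 4\right) + \left(\sqrt{16} + 37\right)\right) = - 133 \left(\left(51 + 4\right) + \left(4 + 37\right)\right) = - 133 \left(55 + 41\right) = \left(-133\right) 96 = -12768$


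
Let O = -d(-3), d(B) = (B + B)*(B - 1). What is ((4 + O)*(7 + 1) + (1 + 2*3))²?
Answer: 23409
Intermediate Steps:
d(B) = 2*B*(-1 + B) (d(B) = (2*B)*(-1 + B) = 2*B*(-1 + B))
O = -24 (O = -2*(-3)*(-1 - 3) = -2*(-3)*(-4) = -1*24 = -24)
((4 + O)*(7 + 1) + (1 + 2*3))² = ((4 - 24)*(7 + 1) + (1 + 2*3))² = (-20*8 + (1 + 6))² = (-160 + 7)² = (-153)² = 23409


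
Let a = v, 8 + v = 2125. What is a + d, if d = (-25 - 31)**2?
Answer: 5253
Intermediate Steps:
v = 2117 (v = -8 + 2125 = 2117)
d = 3136 (d = (-56)**2 = 3136)
a = 2117
a + d = 2117 + 3136 = 5253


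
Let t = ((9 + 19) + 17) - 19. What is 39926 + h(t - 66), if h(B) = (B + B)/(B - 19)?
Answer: 2355714/59 ≈ 39927.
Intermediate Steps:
t = 26 (t = (28 + 17) - 19 = 45 - 19 = 26)
h(B) = 2*B/(-19 + B) (h(B) = (2*B)/(-19 + B) = 2*B/(-19 + B))
39926 + h(t - 66) = 39926 + 2*(26 - 66)/(-19 + (26 - 66)) = 39926 + 2*(-40)/(-19 - 40) = 39926 + 2*(-40)/(-59) = 39926 + 2*(-40)*(-1/59) = 39926 + 80/59 = 2355714/59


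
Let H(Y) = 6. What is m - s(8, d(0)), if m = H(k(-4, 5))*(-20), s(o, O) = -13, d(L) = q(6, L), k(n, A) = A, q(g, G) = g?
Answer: -107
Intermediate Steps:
d(L) = 6
m = -120 (m = 6*(-20) = -120)
m - s(8, d(0)) = -120 - 1*(-13) = -120 + 13 = -107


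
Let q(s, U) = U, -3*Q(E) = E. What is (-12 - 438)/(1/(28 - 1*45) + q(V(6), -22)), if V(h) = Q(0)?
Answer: 102/5 ≈ 20.400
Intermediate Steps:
Q(E) = -E/3
V(h) = 0 (V(h) = -1/3*0 = 0)
(-12 - 438)/(1/(28 - 1*45) + q(V(6), -22)) = (-12 - 438)/(1/(28 - 1*45) - 22) = -450/(1/(28 - 45) - 22) = -450/(1/(-17) - 22) = -450/(-1/17 - 22) = -450/(-375/17) = -450*(-17/375) = 102/5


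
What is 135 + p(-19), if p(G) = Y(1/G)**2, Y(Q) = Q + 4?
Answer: 54360/361 ≈ 150.58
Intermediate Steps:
Y(Q) = 4 + Q
p(G) = (4 + 1/G)**2
135 + p(-19) = 135 + (1 + 4*(-19))**2/(-19)**2 = 135 + (1 - 76)**2/361 = 135 + (1/361)*(-75)**2 = 135 + (1/361)*5625 = 135 + 5625/361 = 54360/361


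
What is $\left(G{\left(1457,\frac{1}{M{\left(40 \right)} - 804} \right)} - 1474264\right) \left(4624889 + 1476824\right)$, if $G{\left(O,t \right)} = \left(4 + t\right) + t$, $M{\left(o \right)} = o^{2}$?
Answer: $- \frac{3580213534035527}{398} \approx -8.9955 \cdot 10^{12}$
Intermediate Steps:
$G{\left(O,t \right)} = 4 + 2 t$
$\left(G{\left(1457,\frac{1}{M{\left(40 \right)} - 804} \right)} - 1474264\right) \left(4624889 + 1476824\right) = \left(\left(4 + \frac{2}{40^{2} - 804}\right) - 1474264\right) \left(4624889 + 1476824\right) = \left(\left(4 + \frac{2}{1600 - 804}\right) - 1474264\right) 6101713 = \left(\left(4 + \frac{2}{796}\right) - 1474264\right) 6101713 = \left(\left(4 + 2 \cdot \frac{1}{796}\right) - 1474264\right) 6101713 = \left(\left(4 + \frac{1}{398}\right) - 1474264\right) 6101713 = \left(\frac{1593}{398} - 1474264\right) 6101713 = \left(- \frac{586755479}{398}\right) 6101713 = - \frac{3580213534035527}{398}$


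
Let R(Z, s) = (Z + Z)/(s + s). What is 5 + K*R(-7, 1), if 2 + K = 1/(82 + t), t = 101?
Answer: 3470/183 ≈ 18.962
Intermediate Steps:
K = -365/183 (K = -2 + 1/(82 + 101) = -2 + 1/183 = -365/183 ≈ -1.9945)
R(Z, s) = Z/s (R(Z, s) = (2*Z)/((2*s)) = (2*Z)*(1/(2*s)) = Z/s)
5 + K*R(-7, 1) = 5 - (-2555)/(183*1) = 5 - (-2555)/183 = 5 - 365/183*(-7) = 5 + 2555/183 = 3470/183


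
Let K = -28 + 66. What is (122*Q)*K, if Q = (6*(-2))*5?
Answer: -278160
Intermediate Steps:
K = 38
Q = -60 (Q = -12*5 = -60)
(122*Q)*K = (122*(-60))*38 = -7320*38 = -278160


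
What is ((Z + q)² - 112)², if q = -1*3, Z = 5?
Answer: 11664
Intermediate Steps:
q = -3
((Z + q)² - 112)² = ((5 - 3)² - 112)² = (2² - 112)² = (4 - 112)² = (-108)² = 11664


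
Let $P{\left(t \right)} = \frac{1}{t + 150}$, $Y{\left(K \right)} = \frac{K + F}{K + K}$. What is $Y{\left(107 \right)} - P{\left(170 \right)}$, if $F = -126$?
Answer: $- \frac{3147}{34240} \approx -0.09191$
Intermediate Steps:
$Y{\left(K \right)} = \frac{-126 + K}{2 K}$ ($Y{\left(K \right)} = \frac{K - 126}{K + K} = \frac{-126 + K}{2 K}$)
$P{\left(t \right)} = \frac{1}{150 + t}$
$Y{\left(107 \right)} - P{\left(170 \right)} = \frac{-126 + 107}{2 \cdot 107} - \frac{1}{150 + 170} = \frac{1}{2} \cdot \frac{1}{107} \left(-19\right) - \frac{1}{320} = - \frac{19}{214} - \frac{1}{320} = - \frac{3147}{34240}$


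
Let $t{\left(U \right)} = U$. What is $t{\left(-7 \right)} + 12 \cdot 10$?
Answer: $113$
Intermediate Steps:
$t{\left(-7 \right)} + 12 \cdot 10 = -7 + 12 \cdot 10 = -7 + 120 = 113$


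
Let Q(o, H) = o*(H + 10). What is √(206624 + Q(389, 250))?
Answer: 6*√8549 ≈ 554.76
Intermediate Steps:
Q(o, H) = o*(10 + H)
√(206624 + Q(389, 250)) = √(206624 + 389*(10 + 250)) = √(206624 + 389*260) = √(206624 + 101140) = √307764 = 6*√8549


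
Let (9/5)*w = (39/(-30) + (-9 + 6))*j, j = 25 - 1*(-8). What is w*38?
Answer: -8987/3 ≈ -2995.7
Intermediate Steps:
j = 33 (j = 25 + 8 = 33)
w = -473/6 (w = 5*((39/(-30) + (-9 + 6))*33)/9 = 5*((39*(-1/30) - 3)*33)/9 = 5*((-13/10 - 3)*33)/9 = 5*(-43/10*33)/9 = (5/9)*(-1419/10) = -473/6 ≈ -78.833)
w*38 = -473/6*38 = -8987/3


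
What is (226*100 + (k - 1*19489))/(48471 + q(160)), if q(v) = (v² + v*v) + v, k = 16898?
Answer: 187/933 ≈ 0.20043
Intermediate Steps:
q(v) = v + 2*v² (q(v) = (v² + v²) + v = 2*v² + v = v + 2*v²)
(226*100 + (k - 1*19489))/(48471 + q(160)) = (226*100 + (16898 - 1*19489))/(48471 + 160*(1 + 2*160)) = (22600 + (16898 - 19489))/(48471 + 160*(1 + 320)) = (22600 - 2591)/(48471 + 160*321) = 20009/(48471 + 51360) = 20009/99831 = 20009*(1/99831) = 187/933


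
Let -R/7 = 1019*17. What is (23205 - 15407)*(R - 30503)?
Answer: -1183455672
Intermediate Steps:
R = -121261 (R = -7133*17 = -7*17323 = -121261)
(23205 - 15407)*(R - 30503) = (23205 - 15407)*(-121261 - 30503) = 7798*(-151764) = -1183455672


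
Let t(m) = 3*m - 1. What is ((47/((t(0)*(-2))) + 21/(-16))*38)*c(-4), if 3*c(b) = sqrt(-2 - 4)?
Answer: 6745*I*sqrt(6)/24 ≈ 688.41*I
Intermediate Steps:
t(m) = -1 + 3*m
c(b) = I*sqrt(6)/3 (c(b) = sqrt(-2 - 4)/3 = sqrt(-6)/3 = (I*sqrt(6))/3 = I*sqrt(6)/3)
((47/((t(0)*(-2))) + 21/(-16))*38)*c(-4) = ((47/(((-1 + 3*0)*(-2))) + 21/(-16))*38)*(I*sqrt(6)/3) = ((47/(((-1 + 0)*(-2))) + 21*(-1/16))*38)*(I*sqrt(6)/3) = ((47/((-1*(-2))) - 21/16)*38)*(I*sqrt(6)/3) = ((47/2 - 21/16)*38)*(I*sqrt(6)/3) = ((355/16)*38)*(I*sqrt(6)/3) = 6745*(I*sqrt(6)/3)/8 = 6745*I*sqrt(6)/24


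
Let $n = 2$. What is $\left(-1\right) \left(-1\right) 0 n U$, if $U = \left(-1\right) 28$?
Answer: $0$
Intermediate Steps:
$U = -28$
$\left(-1\right) \left(-1\right) 0 n U = \left(-1\right) \left(-1\right) 0 \cdot 2 \left(-28\right) = 1 \cdot 0 \cdot 2 \left(-28\right) = 0 \cdot 2 \left(-28\right) = 0 \left(-28\right) = 0$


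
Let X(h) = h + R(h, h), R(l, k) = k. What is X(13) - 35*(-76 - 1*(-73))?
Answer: 131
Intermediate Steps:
X(h) = 2*h (X(h) = h + h = 2*h)
X(13) - 35*(-76 - 1*(-73)) = 2*13 - 35*(-76 - 1*(-73)) = 26 - 35*(-76 + 73) = 26 - 35*(-3) = 26 + 105 = 131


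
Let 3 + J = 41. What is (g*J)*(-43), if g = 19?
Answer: -31046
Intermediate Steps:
J = 38 (J = -3 + 41 = 38)
(g*J)*(-43) = (19*38)*(-43) = 722*(-43) = -31046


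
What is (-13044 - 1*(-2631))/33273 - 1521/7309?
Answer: -14079650/27021373 ≈ -0.52106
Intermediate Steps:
(-13044 - 1*(-2631))/33273 - 1521/7309 = (-13044 + 2631)*(1/33273) - 1521*1/7309 = -10413*1/33273 - 1521/7309 = -1157/3697 - 1521/7309 = -14079650/27021373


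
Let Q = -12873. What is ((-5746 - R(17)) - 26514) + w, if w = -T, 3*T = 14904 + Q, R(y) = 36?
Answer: -32973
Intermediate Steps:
T = 677 (T = (14904 - 12873)/3 = (⅓)*2031 = 677)
w = -677 (w = -1*677 = -677)
((-5746 - R(17)) - 26514) + w = ((-5746 - 1*36) - 26514) - 677 = ((-5746 - 36) - 26514) - 677 = (-5782 - 26514) - 677 = -32296 - 677 = -32973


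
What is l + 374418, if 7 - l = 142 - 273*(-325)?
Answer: 285558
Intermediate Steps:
l = -88860 (l = 7 - (142 - 273*(-325)) = 7 - (142 + 88725) = 7 - 1*88867 = 7 - 88867 = -88860)
l + 374418 = -88860 + 374418 = 285558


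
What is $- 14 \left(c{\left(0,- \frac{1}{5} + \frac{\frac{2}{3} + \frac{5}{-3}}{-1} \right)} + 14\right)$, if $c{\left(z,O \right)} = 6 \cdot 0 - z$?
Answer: $-196$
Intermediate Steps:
$c{\left(z,O \right)} = - z$ ($c{\left(z,O \right)} = 0 - z = - z$)
$- 14 \left(c{\left(0,- \frac{1}{5} + \frac{\frac{2}{3} + \frac{5}{-3}}{-1} \right)} + 14\right) = - 14 \left(\left(-1\right) 0 + 14\right) = - 14 \left(0 + 14\right) = \left(-14\right) 14 = -196$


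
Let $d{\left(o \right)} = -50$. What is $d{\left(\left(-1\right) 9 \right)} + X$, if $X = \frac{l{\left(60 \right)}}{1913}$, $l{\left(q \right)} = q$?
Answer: $- \frac{95590}{1913} \approx -49.969$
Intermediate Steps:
$X = \frac{60}{1913} \approx 0.031364$
$d{\left(\left(-1\right) 9 \right)} + X = -50 + \frac{60}{1913} = - \frac{95590}{1913}$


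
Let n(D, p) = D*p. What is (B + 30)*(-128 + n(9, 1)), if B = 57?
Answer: -10353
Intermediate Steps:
(B + 30)*(-128 + n(9, 1)) = (57 + 30)*(-128 + 9*1) = 87*(-128 + 9) = 87*(-119) = -10353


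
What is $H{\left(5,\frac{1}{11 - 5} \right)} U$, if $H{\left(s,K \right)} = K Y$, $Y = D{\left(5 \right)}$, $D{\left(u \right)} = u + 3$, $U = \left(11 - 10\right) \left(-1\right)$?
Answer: $- \frac{4}{3} \approx -1.3333$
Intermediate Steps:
$U = -1$ ($U = 1 \left(-1\right) = -1$)
$D{\left(u \right)} = 3 + u$
$Y = 8$ ($Y = 3 + 5 = 8$)
$H{\left(s,K \right)} = 8 K$ ($H{\left(s,K \right)} = K 8 = 8 K$)
$H{\left(5,\frac{1}{11 - 5} \right)} U = \frac{8}{11 - 5} \left(-1\right) = \frac{8}{6} \left(-1\right) = 8 \cdot \frac{1}{6} \left(-1\right) = \frac{4}{3} \left(-1\right) = - \frac{4}{3}$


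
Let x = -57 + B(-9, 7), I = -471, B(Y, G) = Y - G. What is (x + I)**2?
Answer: 295936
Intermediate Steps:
x = -73 (x = -57 + (-9 - 1*7) = -57 + (-9 - 7) = -57 - 16 = -73)
(x + I)**2 = (-73 - 471)**2 = (-544)**2 = 295936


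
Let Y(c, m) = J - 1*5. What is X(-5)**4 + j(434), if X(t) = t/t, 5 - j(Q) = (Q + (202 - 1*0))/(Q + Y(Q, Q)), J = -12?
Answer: 622/139 ≈ 4.4748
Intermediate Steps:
Y(c, m) = -17 (Y(c, m) = -12 - 1*5 = -12 - 5 = -17)
j(Q) = 5 - (202 + Q)/(-17 + Q) (j(Q) = 5 - (Q + (202 - 1*0))/(Q - 17) = 5 - (Q + (202 + 0))/(-17 + Q) = 5 - (Q + 202)/(-17 + Q) = 5 - (202 + Q)/(-17 + Q))
X(t) = 1
X(-5)**4 + j(434) = 1**4 + (-287 + 4*434)/(-17 + 434) = 1 + (-287 + 1736)/417 = 1 + (1/417)*1449 = 1 + 483/139 = 622/139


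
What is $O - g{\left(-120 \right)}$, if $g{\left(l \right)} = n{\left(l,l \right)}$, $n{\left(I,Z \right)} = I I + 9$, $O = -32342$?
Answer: $-46751$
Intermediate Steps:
$n{\left(I,Z \right)} = 9 + I^{2}$ ($n{\left(I,Z \right)} = I^{2} + 9 = 9 + I^{2}$)
$g{\left(l \right)} = 9 + l^{2}$
$O - g{\left(-120 \right)} = -32342 - \left(9 + \left(-120\right)^{2}\right) = -32342 - \left(9 + 14400\right) = -32342 - 14409 = -46751$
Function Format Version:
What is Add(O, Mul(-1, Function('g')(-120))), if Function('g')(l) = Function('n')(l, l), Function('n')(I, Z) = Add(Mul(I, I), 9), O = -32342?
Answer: -46751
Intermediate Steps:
Function('n')(I, Z) = Add(9, Pow(I, 2)) (Function('n')(I, Z) = Add(Pow(I, 2), 9) = Add(9, Pow(I, 2)))
Function('g')(l) = Add(9, Pow(l, 2))
Add(O, Mul(-1, Function('g')(-120))) = Add(-32342, Mul(-1, Add(9, Pow(-120, 2)))) = Add(-32342, Mul(-1, Add(9, 14400))) = Add(-32342, Mul(-1, 14409)) = Add(-32342, -14409) = -46751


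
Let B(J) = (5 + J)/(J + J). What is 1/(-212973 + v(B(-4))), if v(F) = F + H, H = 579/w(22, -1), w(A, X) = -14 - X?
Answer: -104/22153837 ≈ -4.6944e-6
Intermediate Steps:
B(J) = (5 + J)/(2*J) (B(J) = (5 + J)/((2*J)) = (5 + J)*(1/(2*J)) = (5 + J)/(2*J))
H = -579/13 (H = 579/(-14 - 1*(-1)) = 579/(-14 + 1) = 579/(-13) = 579*(-1/13) = -579/13 ≈ -44.538)
v(F) = -579/13 + F (v(F) = F - 579/13 = -579/13 + F)
1/(-212973 + v(B(-4))) = 1/(-212973 + (-579/13 + (½)*(5 - 4)/(-4))) = 1/(-212973 + (-579/13 + (½)*(-¼)*1)) = 1/(-212973 + (-579/13 - ⅛)) = 1/(-212973 - 4645/104) = 1/(-22153837/104) = -104/22153837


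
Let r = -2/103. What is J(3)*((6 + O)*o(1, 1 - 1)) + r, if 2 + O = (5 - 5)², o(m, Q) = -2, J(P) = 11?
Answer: -9066/103 ≈ -88.019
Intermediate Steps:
r = -2/103 (r = -2*1/103 = -2/103 ≈ -0.019417)
O = -2 (O = -2 + (5 - 5)² = -2 + 0² = -2 + 0 = -2)
J(3)*((6 + O)*o(1, 1 - 1)) + r = 11*((6 - 2)*(-2)) - 2/103 = 11*(4*(-2)) - 2/103 = 11*(-8) - 2/103 = -88 - 2/103 = -9066/103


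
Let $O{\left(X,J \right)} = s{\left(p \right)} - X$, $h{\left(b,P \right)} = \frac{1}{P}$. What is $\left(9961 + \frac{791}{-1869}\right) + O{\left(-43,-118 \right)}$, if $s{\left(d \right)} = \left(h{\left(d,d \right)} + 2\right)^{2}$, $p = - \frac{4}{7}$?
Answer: $\frac{42735547}{4272} \approx 10004.0$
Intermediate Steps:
$p = - \frac{4}{7}$ ($p = \left(-4\right) \frac{1}{7} = - \frac{4}{7} \approx -0.57143$)
$s{\left(d \right)} = \left(2 + \frac{1}{d}\right)^{2}$ ($s{\left(d \right)} = \left(\frac{1}{d} + 2\right)^{2} = \left(2 + \frac{1}{d}\right)^{2}$)
$O{\left(X,J \right)} = \frac{1}{16} - X$ ($O{\left(X,J \right)} = \frac{\left(1 + 2 \left(- \frac{4}{7}\right)\right)^{2}}{\frac{16}{49}} - X = \frac{49 \left(1 - \frac{8}{7}\right)^{2}}{16} - X = \frac{49 \left(- \frac{1}{7}\right)^{2}}{16} - X = \frac{49}{16} \cdot \frac{1}{49} - X = \frac{1}{16} - X$)
$\left(9961 + \frac{791}{-1869}\right) + O{\left(-43,-118 \right)} = \left(9961 + \frac{791}{-1869}\right) + \left(\frac{1}{16} - -43\right) = \left(9961 + 791 \left(- \frac{1}{1869}\right)\right) + \left(\frac{1}{16} + 43\right) = \left(9961 - \frac{113}{267}\right) + \frac{689}{16} = \frac{2659474}{267} + \frac{689}{16} = \frac{42735547}{4272}$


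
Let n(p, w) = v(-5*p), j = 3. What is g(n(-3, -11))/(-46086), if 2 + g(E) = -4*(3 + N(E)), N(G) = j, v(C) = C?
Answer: 13/23043 ≈ 0.00056416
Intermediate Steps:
N(G) = 3
n(p, w) = -5*p
g(E) = -26 (g(E) = -2 - 4*(3 + 3) = -2 - 4*6 = -2 - 24 = -26)
g(n(-3, -11))/(-46086) = -26/(-46086) = -26*(-1/46086) = 13/23043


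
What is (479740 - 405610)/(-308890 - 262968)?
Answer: -5295/40847 ≈ -0.12963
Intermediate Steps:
(479740 - 405610)/(-308890 - 262968) = 74130/(-571858) = 74130*(-1/571858) = -5295/40847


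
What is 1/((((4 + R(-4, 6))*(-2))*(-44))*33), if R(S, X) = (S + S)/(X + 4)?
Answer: 5/46464 ≈ 0.00010761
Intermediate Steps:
R(S, X) = 2*S/(4 + X) (R(S, X) = (2*S)/(4 + X) = 2*S/(4 + X))
1/((((4 + R(-4, 6))*(-2))*(-44))*33) = 1/((((4 + 2*(-4)/(4 + 6))*(-2))*(-44))*33) = 1/((((4 + 2*(-4)/10)*(-2))*(-44))*33) = 1/((((4 + 2*(-4)*(⅒))*(-2))*(-44))*33) = 1/((((4 - ⅘)*(-2))*(-44))*33) = 1/((((16/5)*(-2))*(-44))*33) = 1/(-32/5*(-44)*33) = 1/((1408/5)*33) = 1/(46464/5) = 5/46464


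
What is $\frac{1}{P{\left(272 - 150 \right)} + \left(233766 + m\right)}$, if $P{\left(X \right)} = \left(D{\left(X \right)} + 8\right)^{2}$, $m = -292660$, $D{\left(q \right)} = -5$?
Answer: $- \frac{1}{58885} \approx -1.6982 \cdot 10^{-5}$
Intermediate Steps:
$P{\left(X \right)} = 9$ ($P{\left(X \right)} = \left(-5 + 8\right)^{2} = 3^{2} = 9$)
$\frac{1}{P{\left(272 - 150 \right)} + \left(233766 + m\right)} = \frac{1}{9 + \left(233766 - 292660\right)} = \frac{1}{9 - 58894} = \frac{1}{-58885} = - \frac{1}{58885}$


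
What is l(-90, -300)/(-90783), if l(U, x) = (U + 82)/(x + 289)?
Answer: -8/998613 ≈ -8.0111e-6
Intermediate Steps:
l(U, x) = (82 + U)/(289 + x)
l(-90, -300)/(-90783) = ((82 - 90)/(289 - 300))/(-90783) = (-8/(-11))*(-1/90783) = -1/11*(-8)*(-1/90783) = (8/11)*(-1/90783) = -8/998613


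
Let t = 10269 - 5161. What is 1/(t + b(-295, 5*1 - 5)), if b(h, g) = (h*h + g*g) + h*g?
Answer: 1/92133 ≈ 1.0854e-5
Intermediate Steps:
t = 5108
b(h, g) = g² + h² + g*h (b(h, g) = (h² + g²) + g*h = (g² + h²) + g*h = g² + h² + g*h)
1/(t + b(-295, 5*1 - 5)) = 1/(5108 + ((5*1 - 5)² + (-295)² + (5*1 - 5)*(-295))) = 1/(5108 + ((5 - 5)² + 87025 + (5 - 5)*(-295))) = 1/(5108 + (0² + 87025 + 0*(-295))) = 1/(5108 + (0 + 87025 + 0)) = 1/(5108 + 87025) = 1/92133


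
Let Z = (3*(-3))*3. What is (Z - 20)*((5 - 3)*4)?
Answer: -376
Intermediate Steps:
Z = -27 (Z = -9*3 = -27)
(Z - 20)*((5 - 3)*4) = (-27 - 20)*((5 - 3)*4) = -94*4 = -47*8 = -376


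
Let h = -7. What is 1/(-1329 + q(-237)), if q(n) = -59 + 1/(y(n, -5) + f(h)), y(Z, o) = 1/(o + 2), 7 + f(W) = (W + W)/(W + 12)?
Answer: -152/210991 ≈ -0.00072041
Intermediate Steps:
f(W) = -7 + 2*W/(12 + W) (f(W) = -7 + (W + W)/(W + 12) = -7 + (2*W)/(12 + W) = -7 + 2*W/(12 + W))
y(Z, o) = 1/(2 + o)
q(n) = -8983/152 (q(n) = -59 + 1/(1/(2 - 5) + (-84 - 5*(-7))/(12 - 7)) = -59 + 1/(1/(-3) + (-84 + 35)/5) = -59 + 1/(-⅓ + (⅕)*(-49)) = -59 + 1/(-⅓ - 49/5) = -59 + 1/(-152/15) = -59 - 15/152 = -8983/152)
1/(-1329 + q(-237)) = 1/(-1329 - 8983/152) = 1/(-210991/152) = -152/210991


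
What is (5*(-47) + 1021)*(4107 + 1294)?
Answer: 4245186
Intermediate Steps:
(5*(-47) + 1021)*(4107 + 1294) = (-235 + 1021)*5401 = 786*5401 = 4245186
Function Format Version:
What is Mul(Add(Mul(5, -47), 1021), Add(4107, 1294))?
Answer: 4245186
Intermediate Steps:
Mul(Add(Mul(5, -47), 1021), Add(4107, 1294)) = Mul(Add(-235, 1021), 5401) = Mul(786, 5401) = 4245186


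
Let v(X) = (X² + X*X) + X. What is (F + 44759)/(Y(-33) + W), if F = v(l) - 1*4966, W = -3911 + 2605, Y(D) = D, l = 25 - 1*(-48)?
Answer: -50524/1339 ≈ -37.733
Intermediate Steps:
l = 73 (l = 25 + 48 = 73)
v(X) = X + 2*X² (v(X) = (X² + X²) + X = 2*X² + X = X + 2*X²)
W = -1306
F = 5765 (F = 73*(1 + 2*73) - 1*4966 = 73*(1 + 146) - 4966 = 73*147 - 4966 = 10731 - 4966 = 5765)
(F + 44759)/(Y(-33) + W) = (5765 + 44759)/(-33 - 1306) = 50524/(-1339) = 50524*(-1/1339) = -50524/1339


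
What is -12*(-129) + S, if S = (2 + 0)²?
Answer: 1552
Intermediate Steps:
S = 4 (S = 2² = 4)
-12*(-129) + S = -12*(-129) + 4 = 1548 + 4 = 1552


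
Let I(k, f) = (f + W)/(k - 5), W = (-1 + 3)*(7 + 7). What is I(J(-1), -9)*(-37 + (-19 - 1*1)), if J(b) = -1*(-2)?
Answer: 361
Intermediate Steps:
J(b) = 2
W = 28 (W = 2*14 = 28)
I(k, f) = (28 + f)/(-5 + k) (I(k, f) = (f + 28)/(k - 5) = (28 + f)/(-5 + k))
I(J(-1), -9)*(-37 + (-19 - 1*1)) = ((28 - 9)/(-5 + 2))*(-37 + (-19 - 1*1)) = (19/(-3))*(-37 + (-19 - 1)) = (-⅓*19)*(-37 - 20) = -19/3*(-57) = 361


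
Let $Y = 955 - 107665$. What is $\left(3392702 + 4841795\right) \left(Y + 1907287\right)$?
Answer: $14826845904769$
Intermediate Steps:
$Y = -106710$ ($Y = 955 - 107665 = -106710$)
$\left(3392702 + 4841795\right) \left(Y + 1907287\right) = \left(3392702 + 4841795\right) \left(-106710 + 1907287\right) = 8234497 \cdot 1800577 = 14826845904769$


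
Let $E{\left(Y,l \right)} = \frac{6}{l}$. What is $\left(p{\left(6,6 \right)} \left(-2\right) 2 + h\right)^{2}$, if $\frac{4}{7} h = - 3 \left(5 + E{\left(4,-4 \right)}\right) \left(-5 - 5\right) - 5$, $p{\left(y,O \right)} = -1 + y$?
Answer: $24025$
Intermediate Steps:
$h = 175$ ($h = \frac{7 \left(- 3 \left(5 + \frac{6}{-4}\right) \left(-5 - 5\right) - 5\right)}{4} = \frac{7 \left(- 3 \left(5 + 6 \left(- \frac{1}{4}\right)\right) \left(-10\right) - 5\right)}{4} = \frac{7 \left(- 3 \left(5 - \frac{3}{2}\right) \left(-10\right) - 5\right)}{4} = \frac{7 \left(- 3 \cdot \frac{7}{2} \left(-10\right) - 5\right)}{4} = \frac{7 \left(\left(-3\right) \left(-35\right) - 5\right)}{4} = \frac{7 \left(105 - 5\right)}{4} = \frac{7}{4} \cdot 100 = 175$)
$\left(p{\left(6,6 \right)} \left(-2\right) 2 + h\right)^{2} = \left(\left(-1 + 6\right) \left(-2\right) 2 + 175\right)^{2} = \left(5 \left(-2\right) 2 + 175\right)^{2} = \left(\left(-10\right) 2 + 175\right)^{2} = \left(-20 + 175\right)^{2} = 155^{2} = 24025$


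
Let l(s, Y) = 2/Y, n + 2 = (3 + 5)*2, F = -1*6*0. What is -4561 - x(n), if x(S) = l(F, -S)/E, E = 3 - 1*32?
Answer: -925884/203 ≈ -4561.0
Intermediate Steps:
F = 0 (F = -6*0 = 0)
n = 14 (n = -2 + (3 + 5)*2 = -2 + 8*2 = -2 + 16 = 14)
E = -29 (E = 3 - 32 = -29)
x(S) = 2/(29*S) (x(S) = (2/((-S)))/(-29) = (2*(-1/S))*(-1/29) = -2/S*(-1/29) = 2/(29*S))
-4561 - x(n) = -4561 - 2/(29*14) = -4561 - 1*1/203 = -4561 - 1/203 = -925884/203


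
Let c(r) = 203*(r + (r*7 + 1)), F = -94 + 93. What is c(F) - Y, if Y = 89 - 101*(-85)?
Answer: -10095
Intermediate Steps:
F = -1
c(r) = 203 + 1624*r (c(r) = 203*(r + (7*r + 1)) = 203*(r + (1 + 7*r)) = 203*(1 + 8*r) = 203 + 1624*r)
Y = 8674 (Y = 89 + 8585 = 8674)
c(F) - Y = (203 + 1624*(-1)) - 1*8674 = (203 - 1624) - 8674 = -1421 - 8674 = -10095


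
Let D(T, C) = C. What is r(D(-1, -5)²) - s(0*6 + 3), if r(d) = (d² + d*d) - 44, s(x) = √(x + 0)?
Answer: 1206 - √3 ≈ 1204.3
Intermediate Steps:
s(x) = √x
r(d) = -44 + 2*d² (r(d) = (d² + d²) - 44 = 2*d² - 44 = -44 + 2*d²)
r(D(-1, -5)²) - s(0*6 + 3) = (-44 + 2*((-5)²)²) - √(0*6 + 3) = (-44 + 2*25²) - √(0 + 3) = (-44 + 2*625) - √3 = (-44 + 1250) - √3 = 1206 - √3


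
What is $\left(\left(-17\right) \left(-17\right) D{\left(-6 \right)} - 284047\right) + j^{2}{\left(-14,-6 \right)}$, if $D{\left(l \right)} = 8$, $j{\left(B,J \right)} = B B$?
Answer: $-243319$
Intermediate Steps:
$j{\left(B,J \right)} = B^{2}$
$\left(\left(-17\right) \left(-17\right) D{\left(-6 \right)} - 284047\right) + j^{2}{\left(-14,-6 \right)} = \left(\left(-17\right) \left(-17\right) 8 - 284047\right) + \left(\left(-14\right)^{2}\right)^{2} = \left(289 \cdot 8 - 284047\right) + 196^{2} = \left(2312 - 284047\right) + 38416 = -281735 + 38416 = -243319$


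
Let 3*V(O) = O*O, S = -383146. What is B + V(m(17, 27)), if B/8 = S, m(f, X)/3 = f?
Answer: -3064301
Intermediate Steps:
m(f, X) = 3*f
B = -3065168 (B = 8*(-383146) = -3065168)
V(O) = O²/3 (V(O) = (O*O)/3 = O²/3)
B + V(m(17, 27)) = -3065168 + (3*17)²/3 = -3065168 + (⅓)*51² = -3065168 + (⅓)*2601 = -3065168 + 867 = -3064301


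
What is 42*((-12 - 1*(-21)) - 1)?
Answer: 336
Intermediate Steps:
42*((-12 - 1*(-21)) - 1) = 42*((-12 + 21) - 1) = 42*(9 - 1) = 42*8 = 336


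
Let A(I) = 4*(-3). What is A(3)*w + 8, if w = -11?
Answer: 140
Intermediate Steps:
A(I) = -12
A(3)*w + 8 = -12*(-11) + 8 = 132 + 8 = 140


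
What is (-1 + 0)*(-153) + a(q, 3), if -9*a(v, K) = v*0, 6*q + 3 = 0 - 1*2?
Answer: 153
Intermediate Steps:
q = -5/6 (q = -1/2 + (0 - 1*2)/6 = -1/2 + (0 - 2)/6 = -1/2 + (1/6)*(-2) = -1/2 - 1/3 = -5/6 ≈ -0.83333)
a(v, K) = 0 (a(v, K) = -v*0/9 = -1/9*0 = 0)
(-1 + 0)*(-153) + a(q, 3) = (-1 + 0)*(-153) + 0 = -1*(-153) + 0 = 153 + 0 = 153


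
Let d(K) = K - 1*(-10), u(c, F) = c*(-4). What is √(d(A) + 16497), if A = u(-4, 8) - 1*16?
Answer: √16507 ≈ 128.48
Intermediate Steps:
u(c, F) = -4*c
A = 0 (A = -4*(-4) - 1*16 = 16 - 16 = 0)
d(K) = 10 + K (d(K) = K + 10 = 10 + K)
√(d(A) + 16497) = √((10 + 0) + 16497) = √(10 + 16497) = √16507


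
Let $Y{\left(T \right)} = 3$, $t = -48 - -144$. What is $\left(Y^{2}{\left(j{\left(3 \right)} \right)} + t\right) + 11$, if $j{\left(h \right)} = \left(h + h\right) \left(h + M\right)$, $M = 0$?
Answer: $116$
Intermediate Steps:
$t = 96$ ($t = -48 + 144 = 96$)
$j{\left(h \right)} = 2 h^{2}$ ($j{\left(h \right)} = \left(h + h\right) \left(h + 0\right) = 2 h h = 2 h^{2}$)
$\left(Y^{2}{\left(j{\left(3 \right)} \right)} + t\right) + 11 = \left(3^{2} + 96\right) + 11 = \left(9 + 96\right) + 11 = 105 + 11 = 116$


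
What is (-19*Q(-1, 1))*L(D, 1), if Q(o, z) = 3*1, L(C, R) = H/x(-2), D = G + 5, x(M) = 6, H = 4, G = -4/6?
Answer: -38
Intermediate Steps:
G = -2/3 (G = -4*1/6 = -2/3 ≈ -0.66667)
D = 13/3 (D = -2/3 + 5 = 13/3 ≈ 4.3333)
L(C, R) = 2/3 (L(C, R) = 4/6 = 4*(1/6) = 2/3)
Q(o, z) = 3
(-19*Q(-1, 1))*L(D, 1) = -19*3*(2/3) = -57*2/3 = -38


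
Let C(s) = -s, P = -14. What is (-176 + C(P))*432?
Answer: -69984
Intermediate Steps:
(-176 + C(P))*432 = (-176 - 1*(-14))*432 = (-176 + 14)*432 = -162*432 = -69984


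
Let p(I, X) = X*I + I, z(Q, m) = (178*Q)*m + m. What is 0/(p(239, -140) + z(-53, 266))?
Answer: 0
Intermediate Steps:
z(Q, m) = m + 178*Q*m (z(Q, m) = 178*Q*m + m = m + 178*Q*m)
p(I, X) = I + I*X (p(I, X) = I*X + I = I + I*X)
0/(p(239, -140) + z(-53, 266)) = 0/(239*(1 - 140) + 266*(1 + 178*(-53))) = 0/(239*(-139) + 266*(1 - 9434)) = 0/(-33221 + 266*(-9433)) = 0/(-33221 - 2509178) = 0/(-2542399) = 0*(-1/2542399) = 0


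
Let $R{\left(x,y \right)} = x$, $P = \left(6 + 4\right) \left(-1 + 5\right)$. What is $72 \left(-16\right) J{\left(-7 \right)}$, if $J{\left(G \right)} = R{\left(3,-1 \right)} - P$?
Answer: $42624$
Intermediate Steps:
$P = 40$ ($P = 10 \cdot 4 = 40$)
$J{\left(G \right)} = -37$ ($J{\left(G \right)} = 3 - 40 = -37$)
$72 \left(-16\right) J{\left(-7 \right)} = 72 \left(-16\right) \left(-37\right) = \left(-1152\right) \left(-37\right) = 42624$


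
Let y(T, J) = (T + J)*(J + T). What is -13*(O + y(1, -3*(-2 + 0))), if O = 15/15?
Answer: -650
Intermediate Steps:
y(T, J) = (J + T)² (y(T, J) = (J + T)*(J + T) = (J + T)²)
O = 1 (O = 15*(1/15) = 1)
-13*(O + y(1, -3*(-2 + 0))) = -13*(1 + (-3*(-2 + 0) + 1)²) = -13*(1 + (-3*(-2) + 1)²) = -13*(1 + (6 + 1)²) = -13*(1 + 7²) = -13*(1 + 49) = -13*50 = -650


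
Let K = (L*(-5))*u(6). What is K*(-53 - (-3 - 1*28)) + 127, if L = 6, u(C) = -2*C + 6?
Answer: -3833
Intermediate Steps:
u(C) = 6 - 2*C
K = 180 (K = (6*(-5))*(6 - 2*6) = -30*(6 - 12) = -30*(-6) = 180)
K*(-53 - (-3 - 1*28)) + 127 = 180*(-53 - (-3 - 1*28)) + 127 = 180*(-53 - (-3 - 28)) + 127 = 180*(-53 - 1*(-31)) + 127 = 180*(-53 + 31) + 127 = 180*(-22) + 127 = -3960 + 127 = -3833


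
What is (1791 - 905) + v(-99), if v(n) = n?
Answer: 787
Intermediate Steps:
(1791 - 905) + v(-99) = (1791 - 905) - 99 = 886 - 99 = 787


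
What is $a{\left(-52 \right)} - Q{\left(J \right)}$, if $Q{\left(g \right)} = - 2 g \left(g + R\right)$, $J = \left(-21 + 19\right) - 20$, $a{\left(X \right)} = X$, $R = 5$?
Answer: $696$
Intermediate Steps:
$J = -22$ ($J = -2 - 20 = -22$)
$Q{\left(g \right)} = - 2 g \left(5 + g\right)$ ($Q{\left(g \right)} = - 2 g \left(g + 5\right) = - 2 g \left(5 + g\right)$)
$a{\left(-52 \right)} - Q{\left(J \right)} = -52 - \left(-2\right) \left(-22\right) \left(5 - 22\right) = -52 - \left(-2\right) \left(-22\right) \left(-17\right) = -52 - -748 = -52 + 748 = 696$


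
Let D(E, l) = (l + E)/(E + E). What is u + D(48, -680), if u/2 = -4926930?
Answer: -118246399/12 ≈ -9.8539e+6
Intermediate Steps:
u = -9853860 (u = 2*(-4926930) = -9853860)
D(E, l) = (E + l)/(2*E) (D(E, l) = (E + l)/((2*E)) = (E + l)*(1/(2*E)) = (E + l)/(2*E))
u + D(48, -680) = -9853860 + (1/2)*(48 - 680)/48 = -9853860 + (1/2)*(1/48)*(-632) = -9853860 - 79/12 = -118246399/12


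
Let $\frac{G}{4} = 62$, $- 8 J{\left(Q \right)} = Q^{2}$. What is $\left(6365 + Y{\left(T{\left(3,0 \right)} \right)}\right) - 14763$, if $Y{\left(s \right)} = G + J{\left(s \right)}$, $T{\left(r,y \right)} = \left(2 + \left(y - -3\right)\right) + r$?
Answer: $-8158$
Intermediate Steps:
$J{\left(Q \right)} = - \frac{Q^{2}}{8}$
$G = 248$ ($G = 4 \cdot 62 = 248$)
$T{\left(r,y \right)} = 5 + r + y$ ($T{\left(r,y \right)} = \left(2 + \left(y + 3\right)\right) + r = \left(2 + \left(3 + y\right)\right) + r = \left(5 + y\right) + r = 5 + r + y$)
$Y{\left(s \right)} = 248 - \frac{s^{2}}{8}$
$\left(6365 + Y{\left(T{\left(3,0 \right)} \right)}\right) - 14763 = \left(6365 + \left(248 - \frac{\left(5 + 3 + 0\right)^{2}}{8}\right)\right) - 14763 = \left(6365 + \left(248 - \frac{8^{2}}{8}\right)\right) - 14763 = \left(6365 + \left(248 - 8\right)\right) - 14763 = \left(6365 + 240\right) - 14763 = 6605 - 14763 = -8158$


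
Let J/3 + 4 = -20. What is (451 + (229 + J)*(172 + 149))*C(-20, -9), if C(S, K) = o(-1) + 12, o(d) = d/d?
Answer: 661024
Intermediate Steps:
J = -72 (J = -12 + 3*(-20) = -12 - 60 = -72)
o(d) = 1
C(S, K) = 13 (C(S, K) = 1 + 12 = 13)
(451 + (229 + J)*(172 + 149))*C(-20, -9) = (451 + (229 - 72)*(172 + 149))*13 = (451 + 157*321)*13 = (451 + 50397)*13 = 50848*13 = 661024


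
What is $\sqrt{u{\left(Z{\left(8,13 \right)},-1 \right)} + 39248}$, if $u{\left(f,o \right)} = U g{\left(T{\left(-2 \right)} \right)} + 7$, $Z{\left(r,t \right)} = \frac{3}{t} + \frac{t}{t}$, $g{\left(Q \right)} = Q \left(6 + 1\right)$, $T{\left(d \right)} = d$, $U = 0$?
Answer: $\sqrt{39255} \approx 198.13$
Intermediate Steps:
$g{\left(Q \right)} = 7 Q$ ($g{\left(Q \right)} = Q 7 = 7 Q$)
$Z{\left(r,t \right)} = 1 + \frac{3}{t}$ ($Z{\left(r,t \right)} = \frac{3}{t} + 1 = 1 + \frac{3}{t}$)
$u{\left(f,o \right)} = 7$ ($u{\left(f,o \right)} = 0 \cdot 7 \left(-2\right) + 7 = 0 \left(-14\right) + 7 = 0 + 7 = 7$)
$\sqrt{u{\left(Z{\left(8,13 \right)},-1 \right)} + 39248} = \sqrt{7 + 39248} = \sqrt{39255}$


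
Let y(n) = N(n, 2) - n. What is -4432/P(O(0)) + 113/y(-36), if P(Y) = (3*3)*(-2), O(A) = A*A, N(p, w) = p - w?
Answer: 3415/18 ≈ 189.72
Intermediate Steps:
O(A) = A²
y(n) = -2 (y(n) = (n - 1*2) - n = (n - 2) - n = (-2 + n) - n = -2)
P(Y) = -18 (P(Y) = 9*(-2) = -18)
-4432/P(O(0)) + 113/y(-36) = -4432/(-18) + 113/(-2) = -4432*(-1/18) + 113*(-½) = 2216/9 - 113/2 = 3415/18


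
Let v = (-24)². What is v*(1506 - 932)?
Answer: 330624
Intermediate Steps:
v = 576
v*(1506 - 932) = 576*(1506 - 932) = 576*574 = 330624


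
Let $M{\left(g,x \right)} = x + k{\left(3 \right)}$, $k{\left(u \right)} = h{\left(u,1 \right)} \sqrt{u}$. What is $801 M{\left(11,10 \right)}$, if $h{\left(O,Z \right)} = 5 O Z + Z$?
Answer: $8010 + 12816 \sqrt{3} \approx 30208.0$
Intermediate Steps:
$h{\left(O,Z \right)} = Z + 5 O Z$ ($h{\left(O,Z \right)} = 5 O Z + Z = Z + 5 O Z$)
$k{\left(u \right)} = \sqrt{u} \left(1 + 5 u\right)$ ($k{\left(u \right)} = 1 \left(1 + 5 u\right) \sqrt{u} = \left(1 + 5 u\right) \sqrt{u} = \sqrt{u} \left(1 + 5 u\right)$)
$M{\left(g,x \right)} = x + 16 \sqrt{3}$ ($M{\left(g,x \right)} = x + \sqrt{3} \left(1 + 5 \cdot 3\right) = x + \sqrt{3} \left(1 + 15\right) = x + \sqrt{3} \cdot 16 = x + 16 \sqrt{3}$)
$801 M{\left(11,10 \right)} = 801 \left(10 + 16 \sqrt{3}\right) = 8010 + 12816 \sqrt{3}$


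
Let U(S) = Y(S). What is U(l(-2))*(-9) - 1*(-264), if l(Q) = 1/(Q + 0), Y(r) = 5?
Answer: 219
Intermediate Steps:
l(Q) = 1/Q
U(S) = 5
U(l(-2))*(-9) - 1*(-264) = 5*(-9) - 1*(-264) = -45 + 264 = 219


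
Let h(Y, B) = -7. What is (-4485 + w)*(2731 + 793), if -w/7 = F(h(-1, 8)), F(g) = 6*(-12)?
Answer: -14029044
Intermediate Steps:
F(g) = -72
w = 504 (w = -7*(-72) = 504)
(-4485 + w)*(2731 + 793) = (-4485 + 504)*(2731 + 793) = -3981*3524 = -14029044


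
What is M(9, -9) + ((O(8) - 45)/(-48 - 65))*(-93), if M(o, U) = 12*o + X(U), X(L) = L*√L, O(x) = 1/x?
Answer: 64245/904 - 27*I ≈ 71.068 - 27.0*I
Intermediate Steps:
X(L) = L^(3/2)
M(o, U) = U^(3/2) + 12*o (M(o, U) = 12*o + U^(3/2) = U^(3/2) + 12*o)
M(9, -9) + ((O(8) - 45)/(-48 - 65))*(-93) = ((-9)^(3/2) + 12*9) + ((1/8 - 45)/(-48 - 65))*(-93) = (-27*I + 108) + ((⅛ - 45)/(-113))*(-93) = (108 - 27*I) - 359/8*(-1/113)*(-93) = (108 - 27*I) + (359/904)*(-93) = (108 - 27*I) - 33387/904 = 64245/904 - 27*I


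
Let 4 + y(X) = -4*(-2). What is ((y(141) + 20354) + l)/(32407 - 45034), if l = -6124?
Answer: -14234/12627 ≈ -1.1273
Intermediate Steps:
y(X) = 4 (y(X) = -4 - 4*(-2) = -4 + 8 = 4)
((y(141) + 20354) + l)/(32407 - 45034) = ((4 + 20354) - 6124)/(32407 - 45034) = (20358 - 6124)/(-12627) = 14234*(-1/12627) = -14234/12627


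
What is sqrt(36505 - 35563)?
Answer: sqrt(942) ≈ 30.692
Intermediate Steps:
sqrt(36505 - 35563) = sqrt(942)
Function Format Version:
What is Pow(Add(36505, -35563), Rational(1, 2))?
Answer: Pow(942, Rational(1, 2)) ≈ 30.692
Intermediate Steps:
Pow(Add(36505, -35563), Rational(1, 2)) = Pow(942, Rational(1, 2))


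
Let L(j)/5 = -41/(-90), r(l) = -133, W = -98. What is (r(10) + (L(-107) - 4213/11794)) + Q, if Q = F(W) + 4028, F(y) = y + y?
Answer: 196418957/53073 ≈ 3700.9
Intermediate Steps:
F(y) = 2*y
L(j) = 41/18 (L(j) = 5*(-41/(-90)) = 5*(-41*(-1/90)) = 5*(41/90) = 41/18)
Q = 3832 (Q = 2*(-98) + 4028 = -196 + 4028 = 3832)
(r(10) + (L(-107) - 4213/11794)) + Q = (-133 + (41/18 - 4213/11794)) + 3832 = (-133 + 101930/53073) + 3832 = -6956779/53073 + 3832 = 196418957/53073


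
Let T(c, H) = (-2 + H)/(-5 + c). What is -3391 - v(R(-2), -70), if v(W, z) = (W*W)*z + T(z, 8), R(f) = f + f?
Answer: -56773/25 ≈ -2270.9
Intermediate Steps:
R(f) = 2*f
T(c, H) = (-2 + H)/(-5 + c)
v(W, z) = 6/(-5 + z) + z*W² (v(W, z) = (W*W)*z + (-2 + 8)/(-5 + z) = W²*z + 6/(-5 + z) = z*W² + 6/(-5 + z) = 6/(-5 + z) + z*W²)
-3391 - v(R(-2), -70) = -3391 - (6 - 70*(2*(-2))²*(-5 - 70))/(-5 - 70) = -3391 - (6 - 70*(-4)²*(-75))/(-75) = -3391 - (-1)*(6 - 70*16*(-75))/75 = -3391 - (-1)*(6 + 84000)/75 = -3391 - (-1)*84006/75 = -3391 - 1*(-28002/25) = -3391 + 28002/25 = -56773/25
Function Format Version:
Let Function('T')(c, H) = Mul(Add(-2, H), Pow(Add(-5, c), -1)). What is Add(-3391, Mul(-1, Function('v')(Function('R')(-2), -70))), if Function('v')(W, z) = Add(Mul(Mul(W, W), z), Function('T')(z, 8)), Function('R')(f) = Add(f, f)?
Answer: Rational(-56773, 25) ≈ -2270.9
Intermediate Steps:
Function('R')(f) = Mul(2, f)
Function('T')(c, H) = Mul(Pow(Add(-5, c), -1), Add(-2, H))
Function('v')(W, z) = Add(Mul(6, Pow(Add(-5, z), -1)), Mul(z, Pow(W, 2))) (Function('v')(W, z) = Add(Mul(Mul(W, W), z), Mul(Pow(Add(-5, z), -1), Add(-2, 8))) = Add(Mul(Pow(W, 2), z), Mul(Pow(Add(-5, z), -1), 6)) = Add(Mul(z, Pow(W, 2)), Mul(6, Pow(Add(-5, z), -1))) = Add(Mul(6, Pow(Add(-5, z), -1)), Mul(z, Pow(W, 2))))
Add(-3391, Mul(-1, Function('v')(Function('R')(-2), -70))) = Add(-3391, Mul(-1, Mul(Pow(Add(-5, -70), -1), Add(6, Mul(-70, Pow(Mul(2, -2), 2), Add(-5, -70)))))) = Add(-3391, Mul(-1, Mul(Pow(-75, -1), Add(6, Mul(-70, Pow(-4, 2), -75))))) = Add(-3391, Mul(-1, Mul(Rational(-1, 75), Add(6, Mul(-70, 16, -75))))) = Add(-3391, Mul(-1, Mul(Rational(-1, 75), Add(6, 84000)))) = Add(-3391, Mul(-1, Mul(Rational(-1, 75), 84006))) = Add(-3391, Mul(-1, Rational(-28002, 25))) = Add(-3391, Rational(28002, 25)) = Rational(-56773, 25)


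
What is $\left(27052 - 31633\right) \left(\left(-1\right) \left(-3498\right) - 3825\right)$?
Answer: $1497987$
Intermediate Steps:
$\left(27052 - 31633\right) \left(\left(-1\right) \left(-3498\right) - 3825\right) = - 4581 \left(3498 - 3825\right) = \left(-4581\right) \left(-327\right) = 1497987$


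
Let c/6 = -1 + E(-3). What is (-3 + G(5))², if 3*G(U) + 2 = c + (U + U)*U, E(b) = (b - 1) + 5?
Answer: 169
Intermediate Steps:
E(b) = 4 + b (E(b) = (-1 + b) + 5 = 4 + b)
c = 0 (c = 6*(-1 + (4 - 3)) = 6*(-1 + 1) = 6*0 = 0)
G(U) = -⅔ + 2*U²/3 (G(U) = -⅔ + (0 + (U + U)*U)/3 = -⅔ + (0 + (2*U)*U)/3 = -⅔ + (0 + 2*U²)/3 = -⅔ + (2*U²)/3 = -⅔ + 2*U²/3)
(-3 + G(5))² = (-3 + (-⅔ + (⅔)*5²))² = (-3 + (-⅔ + (⅔)*25))² = (-3 + (-⅔ + 50/3))² = (-3 + 16)² = 13² = 169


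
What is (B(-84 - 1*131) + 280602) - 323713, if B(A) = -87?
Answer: -43198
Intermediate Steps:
(B(-84 - 1*131) + 280602) - 323713 = (-87 + 280602) - 323713 = 280515 - 323713 = -43198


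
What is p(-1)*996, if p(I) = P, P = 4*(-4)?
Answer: -15936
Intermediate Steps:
P = -16
p(I) = -16
p(-1)*996 = -16*996 = -15936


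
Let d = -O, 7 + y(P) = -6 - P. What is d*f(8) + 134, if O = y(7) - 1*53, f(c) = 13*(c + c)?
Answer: 15318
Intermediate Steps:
f(c) = 26*c (f(c) = 13*(2*c) = 26*c)
y(P) = -13 - P (y(P) = -7 + (-6 - P) = -13 - P)
O = -73 (O = (-13 - 1*7) - 1*53 = (-13 - 7) - 53 = -20 - 53 = -73)
d = 73 (d = -1*(-73) = 73)
d*f(8) + 134 = 73*(26*8) + 134 = 73*208 + 134 = 15184 + 134 = 15318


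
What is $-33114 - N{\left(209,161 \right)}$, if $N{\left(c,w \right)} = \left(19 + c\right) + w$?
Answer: $-33503$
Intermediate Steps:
$N{\left(c,w \right)} = 19 + c + w$
$-33114 - N{\left(209,161 \right)} = -33114 - \left(19 + 209 + 161\right) = -33114 - 389 = -33503$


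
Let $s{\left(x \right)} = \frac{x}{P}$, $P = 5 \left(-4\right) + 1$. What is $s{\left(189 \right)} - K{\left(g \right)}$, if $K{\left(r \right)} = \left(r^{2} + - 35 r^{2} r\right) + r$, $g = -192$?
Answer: $- \frac{4707492477}{19} \approx -2.4776 \cdot 10^{8}$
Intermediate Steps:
$K{\left(r \right)} = r + r^{2} - 35 r^{3}$ ($K{\left(r \right)} = \left(r^{2} - 35 r^{3}\right) + r = r + r^{2} - 35 r^{3}$)
$P = -19$ ($P = -20 + 1 = -19$)
$s{\left(x \right)} = - \frac{x}{19}$ ($s{\left(x \right)} = \frac{x}{-19} = x \left(- \frac{1}{19}\right) = - \frac{x}{19}$)
$s{\left(189 \right)} - K{\left(g \right)} = \left(- \frac{1}{19}\right) 189 - - 192 \left(1 - 192 - 35 \left(-192\right)^{2}\right) = - \frac{189}{19} - - 192 \left(1 - 192 - 1290240\right) = - \frac{189}{19} - \left(-192\right) \left(-1290431\right) = - \frac{189}{19} - 247762752 = - \frac{4707492477}{19}$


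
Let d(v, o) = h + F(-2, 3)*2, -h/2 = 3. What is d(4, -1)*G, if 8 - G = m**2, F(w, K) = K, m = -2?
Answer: 0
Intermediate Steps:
h = -6 (h = -2*3 = -6)
d(v, o) = 0 (d(v, o) = -6 + 3*2 = -6 + 6 = 0)
G = 4 (G = 8 - 1*(-2)**2 = 8 - 1*4 = 8 - 4 = 4)
d(4, -1)*G = 0*4 = 0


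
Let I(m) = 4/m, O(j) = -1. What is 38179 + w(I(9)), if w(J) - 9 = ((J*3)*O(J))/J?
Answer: 38185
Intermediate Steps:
w(J) = 6 (w(J) = 9 + ((J*3)*(-1))/J = 9 + ((3*J)*(-1))/J = 9 + (-3*J)/J = 9 - 3 = 6)
38179 + w(I(9)) = 38179 + 6 = 38185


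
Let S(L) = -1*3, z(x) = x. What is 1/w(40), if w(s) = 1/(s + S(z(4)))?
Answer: 37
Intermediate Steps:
S(L) = -3
w(s) = 1/(-3 + s) (w(s) = 1/(s - 3) = 1/(-3 + s))
1/w(40) = 1/(1/(-3 + 40)) = 1/(1/37) = 37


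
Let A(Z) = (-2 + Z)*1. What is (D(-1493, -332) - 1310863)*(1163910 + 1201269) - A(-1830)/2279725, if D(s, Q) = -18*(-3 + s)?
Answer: -6922923204124872793/2279725 ≈ -3.0367e+12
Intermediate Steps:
D(s, Q) = 54 - 18*s
A(Z) = -2 + Z
(D(-1493, -332) - 1310863)*(1163910 + 1201269) - A(-1830)/2279725 = ((54 - 18*(-1493)) - 1310863)*(1163910 + 1201269) - (-2 - 1830)/2279725 = ((54 + 26874) - 1310863)*2365179 - (-1832)/2279725 = (26928 - 1310863)*2365179 - 1*(-1832/2279725) = -1283935*2365179 + 1832/2279725 = -3036736099365 + 1832/2279725 = -6922923204124872793/2279725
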